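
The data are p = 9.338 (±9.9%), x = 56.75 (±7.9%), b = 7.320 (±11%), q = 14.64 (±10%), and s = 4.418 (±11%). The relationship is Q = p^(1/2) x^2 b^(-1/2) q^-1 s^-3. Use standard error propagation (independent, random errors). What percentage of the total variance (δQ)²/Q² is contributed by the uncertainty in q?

6.70%

(δQ/Q)² = (½·δp/p)² + (2·δx/x)² + (−½·δb/b)² + (-1·δq/q)² + (-3·δs/s)²
  p term: (0.5×0.0990)² = 0.00245
  x term: (2×0.0790)² = 0.0250
  b term: (-0.5×0.110)² = 0.00302
  q term: (-1×0.100)² = 0.0100
  s term: (-3×0.110)² = 0.109
Total = 0.149. Share from q = 0.0100/0.149 = 0.0670.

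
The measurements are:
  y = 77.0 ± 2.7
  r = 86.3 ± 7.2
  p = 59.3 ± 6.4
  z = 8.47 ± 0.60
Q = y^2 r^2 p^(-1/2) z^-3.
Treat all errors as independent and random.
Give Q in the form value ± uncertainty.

Since Q is a product/quotient, work with relative uncertainties:
  (2·δy/y)² = (2×0.0351)² = 0.00492;  (2·δr/r)² = (2×0.0834)² = 0.0278;  (−½·δp/p)² = (-0.5×0.108)² = 0.00291;  (-3·δz/z)² = (-3×0.0708)² = 0.0452
δQ/Q = √(0.0808) = 0.284
Q = 9440, so δQ = 0.284 × 9440 = 2680.

9440 ± 2680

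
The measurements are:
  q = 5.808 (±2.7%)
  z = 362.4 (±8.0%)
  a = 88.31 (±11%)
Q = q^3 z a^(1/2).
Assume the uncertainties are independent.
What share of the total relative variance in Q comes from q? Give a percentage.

(δQ/Q)² = (3·δq/q)² + (1·δz/z)² + (½·δa/a)²
  q term: (3×0.0270)² = 0.00656
  z term: (1×0.0800)² = 0.00640
  a term: (0.5×0.110)² = 0.00302
Total = 0.0160. Share from q = 0.00656/0.0160 = 0.410.

41.0%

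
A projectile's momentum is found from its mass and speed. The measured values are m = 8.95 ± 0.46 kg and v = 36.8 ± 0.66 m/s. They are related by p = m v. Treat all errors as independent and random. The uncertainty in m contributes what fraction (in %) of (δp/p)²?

89.1%

(δp/p)² = (1·δm/m)² + (1·δv/v)²
  m term: (1×0.0514)² = 0.00264
  v term: (1×0.0179)² = 0.000322
Total = 0.00296. Share from m = 0.00264/0.00296 = 0.891.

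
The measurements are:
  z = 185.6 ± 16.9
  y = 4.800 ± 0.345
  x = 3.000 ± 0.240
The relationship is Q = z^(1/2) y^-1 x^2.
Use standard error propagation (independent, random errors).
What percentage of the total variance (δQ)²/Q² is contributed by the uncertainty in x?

78.0%

(δQ/Q)² = (½·δz/z)² + (-1·δy/y)² + (2·δx/x)²
  z term: (0.5×0.0911)² = 0.00207
  y term: (-1×0.0719)² = 0.00517
  x term: (2×0.0800)² = 0.0256
Total = 0.0328. Share from x = 0.0256/0.0328 = 0.780.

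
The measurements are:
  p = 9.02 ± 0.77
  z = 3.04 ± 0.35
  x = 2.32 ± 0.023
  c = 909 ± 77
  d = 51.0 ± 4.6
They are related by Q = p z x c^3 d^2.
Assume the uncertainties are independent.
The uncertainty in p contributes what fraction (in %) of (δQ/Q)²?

6.19%

(δQ/Q)² = (1·δp/p)² + (1·δz/z)² + (1·δx/x)² + (3·δc/c)² + (2·δd/d)²
  p term: (1×0.0854)² = 0.00729
  z term: (1×0.115)² = 0.0133
  x term: (1×0.00991)² = 9.83e-05
  c term: (3×0.0847)² = 0.0646
  d term: (2×0.0902)² = 0.0325
Total = 0.118. Share from p = 0.00729/0.118 = 0.0619.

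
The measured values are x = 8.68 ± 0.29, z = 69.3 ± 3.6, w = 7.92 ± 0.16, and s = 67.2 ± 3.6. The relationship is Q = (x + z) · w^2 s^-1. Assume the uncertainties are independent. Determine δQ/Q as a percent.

8.15%

Let u = x + z = 78.0. δu = √(δx² + δz²) = √(0.0841 + 13.0) = 3.61, so δu/u = 0.0463.
Q is then a monomial in u, w, s:
δQ/Q = √((δu/u)² + (2·δw/w)² + (-1·δs/s)²) = √(0.00215 + 0.00163 + 0.00287) = 0.0815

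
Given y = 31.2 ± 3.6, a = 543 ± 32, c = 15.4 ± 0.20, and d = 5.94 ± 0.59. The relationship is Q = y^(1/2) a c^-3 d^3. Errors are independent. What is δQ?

54.2

Relative error in a monomial: (δQ/Q)² = Σ (nᵢ · δxᵢ/xᵢ)².
  (½·δy/y)² = (0.5×0.115)² = 0.00333;  (1·δa/a)² = (1×0.0589)² = 0.00347;  (-3·δc/c)² = (-3×0.0130)² = 0.00152;  (3·δd/d)² = (3×0.0993)² = 0.0888
δQ/Q = √(0.0971) = 0.312
Q = 174, so δQ = 0.312 × 174 = 54.2.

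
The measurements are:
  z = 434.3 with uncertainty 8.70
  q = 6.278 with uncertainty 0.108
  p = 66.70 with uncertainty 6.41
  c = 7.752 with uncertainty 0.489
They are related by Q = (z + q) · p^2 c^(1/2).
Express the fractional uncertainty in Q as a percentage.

19.6%

Let u = z + q = 440.6. δu = √(δz² + δq²) = √(75.7 + 0.0117) = 8.70, so δu/u = 0.0197.
Q is then a monomial in u, p, c:
δQ/Q = √((δu/u)² + (2·δp/p)² + (½·δc/c)²) = √(0.000390 + 0.0369 + 0.000995) = 0.196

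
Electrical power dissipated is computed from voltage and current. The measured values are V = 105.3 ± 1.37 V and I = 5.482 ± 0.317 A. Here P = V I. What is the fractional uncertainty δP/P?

Products/powers → add relative errors in quadrature, weighted by exponent:
  (1·δV/V)² = (1×0.0130)² = 0.000169;  (1·δI/I)² = (1×0.0578)² = 0.00334
δP/P = √(0.00351) = 0.0593

0.0593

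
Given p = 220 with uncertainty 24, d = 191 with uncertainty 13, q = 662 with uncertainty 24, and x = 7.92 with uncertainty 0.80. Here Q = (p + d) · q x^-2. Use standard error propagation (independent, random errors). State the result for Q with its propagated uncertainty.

4340 ± 936

Let u = p + d = 411. δu = √(δp² + δd²) = √(576 + 169) = 27.3, so δu/u = 0.0664.
Q is then a monomial in u, q, x:
δQ/Q = √((δu/u)² + (1·δq/q)² + (-2·δx/x)²) = √(0.00441 + 0.00131 + 0.0408) = 0.216
Q = 4340, so δQ = 0.216 × 4340 = 936.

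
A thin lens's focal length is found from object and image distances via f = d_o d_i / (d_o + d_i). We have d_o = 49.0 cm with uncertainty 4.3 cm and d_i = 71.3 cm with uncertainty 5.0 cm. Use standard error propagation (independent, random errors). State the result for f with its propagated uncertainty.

29.0 ± 1.72 cm

∂f/∂d_o = (d_i/(d_o+d_i))² = 0.351;  ∂f/∂d_i = (d_o/(d_o+d_i))² = 0.166
δf = √((∂f/∂d_o · δd_o)² + (∂f/∂d_i · δd_i)²) = √(2.28 + 0.688) = 1.72 cm
f = 29.0 cm.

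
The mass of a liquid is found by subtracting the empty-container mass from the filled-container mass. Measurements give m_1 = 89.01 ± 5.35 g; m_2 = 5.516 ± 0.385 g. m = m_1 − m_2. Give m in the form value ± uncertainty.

83.49 ± 5.36 g

Each term contributes (cᵢ δxᵢ)² to (δm)²:
  (δm_1)² = 28.6;  (δm_2)² = 0.148
δm = √(28.8) = 5.36 g
m = 83.49 g.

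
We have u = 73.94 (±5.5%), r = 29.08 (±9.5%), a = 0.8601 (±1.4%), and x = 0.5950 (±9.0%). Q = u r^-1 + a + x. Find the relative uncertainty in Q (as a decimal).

Let p = u·r^-1 = 2.543. δp/p = √((1·δu/u)² + (-1·δr/r)²) = √(0.00302 + 0.00903) = 0.110, so δp = 0.279.
Q = p + a + x: δQ = √(δp² + δa² + δx²) = √(0.0779 + 0.000145 + 0.00287) = 0.284
Q = 3.998, so δQ/Q = 0.284/3.998 = 0.0712.

0.0712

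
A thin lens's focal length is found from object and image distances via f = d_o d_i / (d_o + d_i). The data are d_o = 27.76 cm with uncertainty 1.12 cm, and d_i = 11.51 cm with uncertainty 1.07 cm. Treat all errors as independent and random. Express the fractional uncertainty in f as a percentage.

6.68%

∂f/∂d_o = (d_i/(d_o+d_i))² = 0.0859;  ∂f/∂d_i = (d_o/(d_o+d_i))² = 0.500
δf = √((∂f/∂d_o · δd_o)² + (∂f/∂d_i · δd_i)²) = √(0.00926 + 0.286) = 0.543 cm
f = 8.136 cm, so δf/f = 0.543/8.136 = 0.0668.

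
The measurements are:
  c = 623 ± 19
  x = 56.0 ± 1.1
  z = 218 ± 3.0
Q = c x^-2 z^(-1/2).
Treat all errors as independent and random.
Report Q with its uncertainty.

Each factor contributes (exponent × relative error)² to (δQ/Q)²:
  (1·δc/c)² = (1×0.0305)² = 0.000930;  (-2·δx/x)² = (-2×0.0196)² = 0.00154;  (−½·δz/z)² = (-0.5×0.0138)² = 4.73e-05
δQ/Q = √(0.00252) = 0.0502
Q = 0.0135, so δQ = 0.0502 × 0.0135 = 0.000676.

0.0135 ± 0.000676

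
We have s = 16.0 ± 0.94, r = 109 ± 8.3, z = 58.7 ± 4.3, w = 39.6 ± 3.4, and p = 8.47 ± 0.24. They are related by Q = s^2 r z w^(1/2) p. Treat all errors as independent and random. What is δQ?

1.45e+07

Products/powers → add relative errors in quadrature, weighted by exponent:
  (2·δs/s)² = (2×0.0587)² = 0.0138;  (1·δr/r)² = (1×0.0761)² = 0.00580;  (1·δz/z)² = (1×0.0733)² = 0.00537;  (½·δw/w)² = (0.5×0.0859)² = 0.00184;  (1·δp/p)² = (1×0.0283)² = 0.000803
δQ/Q = √(0.0276) = 0.166
Q = 8.73e+07, so δQ = 0.166 × 8.73e+07 = 1.45e+07.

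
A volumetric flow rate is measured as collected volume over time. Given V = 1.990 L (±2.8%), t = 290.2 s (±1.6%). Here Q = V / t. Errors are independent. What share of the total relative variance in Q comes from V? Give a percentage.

(δQ/Q)² = (1·δV/V)² + (-1·δt/t)²
  V term: (1×0.0280)² = 0.000784
  t term: (-1×0.0160)² = 0.000256
Total = 0.00104. Share from V = 0.000784/0.00104 = 0.754.

75.4%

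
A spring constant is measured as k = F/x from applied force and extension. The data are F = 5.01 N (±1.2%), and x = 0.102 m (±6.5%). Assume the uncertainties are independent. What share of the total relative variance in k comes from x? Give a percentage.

96.7%

(δk/k)² = (1·δF/F)² + (-1·δx/x)²
  F term: (1×0.0120)² = 0.000144
  x term: (-1×0.0650)² = 0.00423
Total = 0.00437. Share from x = 0.00423/0.00437 = 0.967.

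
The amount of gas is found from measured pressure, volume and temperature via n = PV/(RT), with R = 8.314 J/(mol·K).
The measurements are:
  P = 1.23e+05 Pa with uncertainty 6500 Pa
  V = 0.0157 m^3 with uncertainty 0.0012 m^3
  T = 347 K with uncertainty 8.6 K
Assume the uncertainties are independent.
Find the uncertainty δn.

Products/powers → add relative errors in quadrature, weighted by exponent:
  (1·δP/P)² = (1×0.0528)² = 0.00279;  (1·δV/V)² = (1×0.0764)² = 0.00584;  (-1·δT/T)² = (-1×0.0248)² = 0.000614
δn/n = √(0.00925) = 0.0962
n = 0.669 mol, so δn = 0.0962 × 0.669 = 0.0644 mol.

0.0644 mol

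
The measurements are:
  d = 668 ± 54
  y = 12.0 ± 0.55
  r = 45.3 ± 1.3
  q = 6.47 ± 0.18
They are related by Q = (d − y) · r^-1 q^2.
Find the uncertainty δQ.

Let u = d − y = 656. δu = √(δd² + δy²) = √(2920 + 0.303) = 54.0, so δu/u = 0.0823.
Q is then a monomial in u, r, q:
δQ/Q = √((δu/u)² + (-1·δr/r)² + (2·δq/q)²) = √(0.00678 + 0.000824 + 0.00310) = 0.103
Q = 606, so δQ = 0.103 × 606 = 62.7.

62.7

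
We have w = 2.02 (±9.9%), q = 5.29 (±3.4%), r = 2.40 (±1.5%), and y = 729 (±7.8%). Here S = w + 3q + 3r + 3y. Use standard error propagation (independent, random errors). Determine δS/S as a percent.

7.71%

S is a linear combination, so absolute uncertainties add in quadrature:
  (δw)² = 0.0400;  (3·δq)² = 0.291;  (3·δr)² = 0.0117;  (3·δy)² = 29100
δS = √(29100) = 171
S = 2210, so δS/S = 171/2210 = 0.0771.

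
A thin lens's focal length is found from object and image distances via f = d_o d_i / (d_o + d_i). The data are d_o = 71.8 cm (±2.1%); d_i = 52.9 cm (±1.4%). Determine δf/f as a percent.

∂f/∂d_o = (d_i/(d_o+d_i))² = 0.180;  ∂f/∂d_i = (d_o/(d_o+d_i))² = 0.332
δf = √((∂f/∂d_o · δd_o)² + (∂f/∂d_i · δd_i)²) = √(0.0736 + 0.0603) = 0.366 cm
f = 30.5 cm, so δf/f = 0.366/30.5 = 0.0120.

1.20%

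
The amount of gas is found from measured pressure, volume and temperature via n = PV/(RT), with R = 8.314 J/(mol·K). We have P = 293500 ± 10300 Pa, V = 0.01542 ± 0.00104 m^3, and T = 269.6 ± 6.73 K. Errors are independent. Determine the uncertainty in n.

Since n is a product/quotient, work with relative uncertainties:
  (1·δP/P)² = (1×0.0351)² = 0.00123;  (1·δV/V)² = (1×0.0674)² = 0.00455;  (-1·δT/T)² = (-1×0.0250)² = 0.000623
δn/n = √(0.00640) = 0.0800
n = 2.019 mol, so δn = 0.0800 × 2.019 = 0.162 mol.

0.162 mol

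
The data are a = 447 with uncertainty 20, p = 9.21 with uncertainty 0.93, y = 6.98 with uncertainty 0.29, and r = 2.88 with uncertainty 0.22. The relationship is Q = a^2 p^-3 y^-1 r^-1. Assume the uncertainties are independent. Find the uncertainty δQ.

Since Q is a product/quotient, work with relative uncertainties:
  (2·δa/a)² = (2×0.0447)² = 0.00801;  (-3·δp/p)² = (-3×0.101)² = 0.0918;  (-1·δy/y)² = (-1×0.0415)² = 0.00173;  (-1·δr/r)² = (-1×0.0764)² = 0.00584
δQ/Q = √(0.107) = 0.328
Q = 12.7, so δQ = 0.328 × 12.7 = 4.17.

4.17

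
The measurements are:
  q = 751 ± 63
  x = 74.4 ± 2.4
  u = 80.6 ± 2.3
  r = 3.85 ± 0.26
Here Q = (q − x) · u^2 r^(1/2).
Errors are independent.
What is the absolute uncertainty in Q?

Let w = q − x = 677. δw = √(δq² + δx²) = √(3970 + 5.76) = 63.0, so δw/w = 0.0932.
Q is then a monomial in w, u, r:
δQ/Q = √((δw/w)² + (2·δu/u)² + (½·δr/r)²) = √(0.00868 + 0.00326 + 0.00114) = 0.114
Q = 8.62e+06, so δQ = 0.114 × 8.62e+06 = 9.86e+05.

9.86e+05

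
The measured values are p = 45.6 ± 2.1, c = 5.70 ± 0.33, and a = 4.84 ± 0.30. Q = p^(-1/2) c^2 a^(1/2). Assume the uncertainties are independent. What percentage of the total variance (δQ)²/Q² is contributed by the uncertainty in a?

(δQ/Q)² = (−½·δp/p)² + (2·δc/c)² + (½·δa/a)²
  p term: (-0.5×0.0461)² = 0.000530
  c term: (2×0.0579)² = 0.0134
  a term: (0.5×0.0620)² = 0.000960
Total = 0.0149. Share from a = 0.000960/0.0149 = 0.0645.

6.45%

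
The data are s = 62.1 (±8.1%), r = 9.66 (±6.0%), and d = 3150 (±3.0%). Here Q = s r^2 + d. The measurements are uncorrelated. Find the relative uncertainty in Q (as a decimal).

0.0944

Let p = s·r^2 = 5790. δp/p = √((1·δs/s)² + (2·δr/r)²) = √(0.00656 + 0.0144) = 0.145, so δp = 839.
Q = p + d: δQ = √(δp² + δd²) = √(7.04e+05 + 8930) = 844
Q = 8940, so δQ/Q = 844/8940 = 0.0944.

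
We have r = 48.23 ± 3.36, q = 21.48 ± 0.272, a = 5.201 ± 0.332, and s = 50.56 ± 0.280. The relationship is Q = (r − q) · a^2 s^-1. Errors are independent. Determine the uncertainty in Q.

Let u = r − q = 26.75. δu = √(δr² + δq²) = √(11.3 + 0.0740) = 3.37, so δu/u = 0.126.
Q is then a monomial in u, a, s:
δQ/Q = √((δu/u)² + (2·δa/a)² + (-1·δs/s)²) = √(0.0159 + 0.0163 + 3.07e-05) = 0.179
Q = 14.31, so δQ = 0.179 × 14.31 = 2.57.

2.57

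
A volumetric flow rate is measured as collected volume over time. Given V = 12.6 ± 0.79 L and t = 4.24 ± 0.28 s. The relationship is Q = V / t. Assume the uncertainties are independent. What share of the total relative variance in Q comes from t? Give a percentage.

(δQ/Q)² = (1·δV/V)² + (-1·δt/t)²
  V term: (1×0.0627)² = 0.00393
  t term: (-1×0.0660)² = 0.00436
Total = 0.00829. Share from t = 0.00436/0.00829 = 0.526.

52.6%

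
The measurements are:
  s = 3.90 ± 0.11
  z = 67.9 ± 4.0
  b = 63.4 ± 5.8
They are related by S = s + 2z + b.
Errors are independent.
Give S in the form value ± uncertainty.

203 ± 9.88

For a sum/difference, combine absolute errors in quadrature:
  (δs)² = 0.0121;  (2·δz)² = 64.0;  (δb)² = 33.6
δS = √(97.7) = 9.88
S = 203.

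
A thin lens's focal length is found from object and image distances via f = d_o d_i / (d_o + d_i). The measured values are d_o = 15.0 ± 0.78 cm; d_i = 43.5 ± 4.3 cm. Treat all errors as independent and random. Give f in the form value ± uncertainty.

∂f/∂d_o = (d_i/(d_o+d_i))² = 0.553;  ∂f/∂d_i = (d_o/(d_o+d_i))² = 0.0657
δf = √((∂f/∂d_o · δd_o)² + (∂f/∂d_i · δd_i)²) = √(0.186 + 0.0799) = 0.516 cm
f = 11.2 cm.

11.2 ± 0.516 cm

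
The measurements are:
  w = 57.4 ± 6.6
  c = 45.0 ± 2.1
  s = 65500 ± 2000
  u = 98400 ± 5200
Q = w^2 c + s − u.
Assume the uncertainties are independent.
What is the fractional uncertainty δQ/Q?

Let p = w^2·c = 1.48e+05. δp/p = √((2·δw/w)² + (1·δc/c)²) = √(0.0529 + 0.00218) = 0.235, so δp = 34800.
Q = p + s − u: δQ = √(δp² + δs² + δu²) = √(1.21e+09 + 4e+06 + 2.7e+07) = 35200
Q = 1.15e+05, so δQ/Q = 35200/1.15e+05 = 0.305.

0.305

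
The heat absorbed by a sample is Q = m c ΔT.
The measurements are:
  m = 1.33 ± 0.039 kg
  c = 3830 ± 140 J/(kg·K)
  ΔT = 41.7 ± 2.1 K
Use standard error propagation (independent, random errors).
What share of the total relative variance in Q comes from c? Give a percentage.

28.2%

(δQ/Q)² = (1·δm/m)² + (1·δc/c)² + (1·δΔT/ΔT)²
  m term: (1×0.0293)² = 0.000860
  c term: (1×0.0366)² = 0.00134
  ΔT term: (1×0.0504)² = 0.00254
Total = 0.00473. Share from c = 0.00134/0.00473 = 0.282.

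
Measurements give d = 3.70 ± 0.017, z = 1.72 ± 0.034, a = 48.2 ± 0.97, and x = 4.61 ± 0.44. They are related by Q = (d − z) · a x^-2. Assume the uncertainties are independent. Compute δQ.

0.866

Let u = d − z = 1.98. δu = √(δd² + δz²) = √(0.000289 + 0.00116) = 0.0380, so δu/u = 0.0192.
Q is then a monomial in u, a, x:
δQ/Q = √((δu/u)² + (1·δa/a)² + (-2·δx/x)²) = √(0.000369 + 0.000405 + 0.0364) = 0.193
Q = 4.49, so δQ = 0.193 × 4.49 = 0.866.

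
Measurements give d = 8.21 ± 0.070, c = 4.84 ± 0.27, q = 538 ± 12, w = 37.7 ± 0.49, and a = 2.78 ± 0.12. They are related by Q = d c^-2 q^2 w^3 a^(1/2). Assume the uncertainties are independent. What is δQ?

1.16e+09

Relative error in a monomial: (δQ/Q)² = Σ (nᵢ · δxᵢ/xᵢ)².
  (1·δd/d)² = (1×0.00853)² = 7.27e-05;  (-2·δc/c)² = (-2×0.0558)² = 0.0124;  (2·δq/q)² = (2×0.0223)² = 0.00199;  (3·δw/w)² = (3×0.0130)² = 0.00152;  (½·δa/a)² = (0.5×0.0432)² = 0.000466
δQ/Q = √(0.0165) = 0.128
Q = 9.06e+09, so δQ = 0.128 × 9.06e+09 = 1.16e+09.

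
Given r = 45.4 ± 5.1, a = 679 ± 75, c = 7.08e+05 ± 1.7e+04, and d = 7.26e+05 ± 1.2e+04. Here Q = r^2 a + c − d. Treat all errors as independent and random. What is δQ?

3.51e+05

Let p = r^2·a = 1.4e+06. δp/p = √((2·δr/r)² + (1·δa/a)²) = √(0.0505 + 0.0122) = 0.250, so δp = 3.5e+05.
Q = p + c − d: δQ = √(δp² + δc² + δd²) = √(1.23e+11 + 2.89e+08 + 1.44e+08) = 3.51e+05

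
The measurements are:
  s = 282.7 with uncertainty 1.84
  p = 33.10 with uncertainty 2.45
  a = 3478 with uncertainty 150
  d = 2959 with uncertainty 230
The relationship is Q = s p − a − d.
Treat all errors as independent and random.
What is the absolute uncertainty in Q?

Let w = s·p = 9357. δw/w = √((1·δs/s)² + (1·δp/p)²) = √(4.24e-05 + 0.00548) = 0.0743, so δw = 695.
Q = w − a − d: δQ = √(δw² + δa² + δd²) = √(4.83e+05 + 22500 + 52900) = 748

748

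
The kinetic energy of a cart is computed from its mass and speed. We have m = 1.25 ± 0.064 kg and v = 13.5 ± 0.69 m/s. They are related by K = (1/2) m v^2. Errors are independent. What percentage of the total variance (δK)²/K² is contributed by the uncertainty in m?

(δK/K)² = (1·δm/m)² + (2·δv/v)²
  m term: (1×0.0512)² = 0.00262
  v term: (2×0.0511)² = 0.0104
Total = 0.0131. Share from m = 0.00262/0.0131 = 0.201.

20.1%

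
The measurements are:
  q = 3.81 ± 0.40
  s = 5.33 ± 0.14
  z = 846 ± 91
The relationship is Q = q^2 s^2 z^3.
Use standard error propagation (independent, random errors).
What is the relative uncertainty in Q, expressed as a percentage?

Since Q is a product/quotient, work with relative uncertainties:
  (2·δq/q)² = (2×0.105)² = 0.0441;  (2·δs/s)² = (2×0.0263)² = 0.00276;  (3·δz/z)² = (3×0.108)² = 0.104
δQ/Q = √(0.151) = 0.389

38.9%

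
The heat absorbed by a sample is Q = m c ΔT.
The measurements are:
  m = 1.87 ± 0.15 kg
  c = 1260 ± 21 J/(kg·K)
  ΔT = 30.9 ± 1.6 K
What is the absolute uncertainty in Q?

Relative error in a monomial: (δQ/Q)² = Σ (nᵢ · δxᵢ/xᵢ)².
  (1·δm/m)² = (1×0.0802)² = 0.00643;  (1·δc/c)² = (1×0.0167)² = 0.000278;  (1·δΔT/ΔT)² = (1×0.0518)² = 0.00268
δQ/Q = √(0.00939) = 0.0969
Q = 72800 J, so δQ = 0.0969 × 72800 = 7060 J.

7060 J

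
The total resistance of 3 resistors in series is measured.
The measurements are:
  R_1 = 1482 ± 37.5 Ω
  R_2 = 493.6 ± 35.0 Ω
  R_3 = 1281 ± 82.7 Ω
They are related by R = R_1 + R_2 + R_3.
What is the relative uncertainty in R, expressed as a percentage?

2.99%

Each term contributes (cᵢ δxᵢ)² to (δR)²:
  (δR_1)² = 1410;  (δR_2)² = 1220;  (δR_3)² = 6840
δR = √(9470) = 97.3 Ω
R = 3257 Ω, so δR/R = 97.3/3257 = 0.0299.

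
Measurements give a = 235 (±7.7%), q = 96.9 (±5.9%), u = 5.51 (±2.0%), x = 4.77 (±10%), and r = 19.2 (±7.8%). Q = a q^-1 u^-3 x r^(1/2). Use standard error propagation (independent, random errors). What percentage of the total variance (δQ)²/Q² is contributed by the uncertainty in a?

24.2%

(δQ/Q)² = (1·δa/a)² + (-1·δq/q)² + (-3·δu/u)² + (1·δx/x)² + (½·δr/r)²
  a term: (1×0.0770)² = 0.00593
  q term: (-1×0.0590)² = 0.00348
  u term: (-3×0.0200)² = 0.00360
  x term: (1×0.100)² = 0.0100
  r term: (0.5×0.0780)² = 0.00152
Total = 0.0245. Share from a = 0.00593/0.0245 = 0.242.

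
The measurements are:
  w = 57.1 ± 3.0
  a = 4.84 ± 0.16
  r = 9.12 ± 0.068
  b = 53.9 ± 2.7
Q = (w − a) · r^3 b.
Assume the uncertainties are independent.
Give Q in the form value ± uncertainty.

Let u = w − a = 52.3. δu = √(δw² + δa²) = √(9.00 + 0.0256) = 3.00, so δu/u = 0.0575.
Q is then a monomial in u, r, b:
δQ/Q = √((δu/u)² + (3·δr/r)² + (1·δb/b)²) = √(0.00330 + 0.000500 + 0.00251) = 0.0795
Q = 2.14e+06, so δQ = 0.0795 × 2.14e+06 = 1.7e+05.

(2.14 ± 0.170) × 10^6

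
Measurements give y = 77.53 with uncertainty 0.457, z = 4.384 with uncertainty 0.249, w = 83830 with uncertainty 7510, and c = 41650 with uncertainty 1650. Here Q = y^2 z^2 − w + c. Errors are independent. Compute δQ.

Let p = y^2·z^2 = 115500. δp/p = √((2·δy/y)² + (2·δz/z)²) = √(0.000139 + 0.0129) = 0.114, so δp = 13200.
Q = p − w + c: δQ = √(δp² + δw² + δc²) = √(1.74e+08 + 5.64e+07 + 2.72e+06) = 15300

15300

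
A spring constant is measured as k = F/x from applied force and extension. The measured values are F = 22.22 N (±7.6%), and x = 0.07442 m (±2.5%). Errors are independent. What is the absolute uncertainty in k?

k is a product of powers, so relative uncertainties combine in quadrature:
  (1·δF/F)² = (1×0.0760)² = 0.00578;  (-1·δx/x)² = (-1×0.0250)² = 0.000625
δk/k = √(0.00640) = 0.0800
k = 298.6 N/m, so δk = 0.0800 × 298.6 = 23.9 N/m.

23.9 N/m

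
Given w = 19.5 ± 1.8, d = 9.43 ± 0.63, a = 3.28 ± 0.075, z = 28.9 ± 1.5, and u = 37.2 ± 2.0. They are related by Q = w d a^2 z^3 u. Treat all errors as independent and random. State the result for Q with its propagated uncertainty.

(1.78 ± 0.365) × 10^9

For a monomial Q ∝ w, d, a^2, z^3, u, fractional errors add in quadrature:
  (1·δw/w)² = (1×0.0923)² = 0.00852;  (1·δd/d)² = (1×0.0668)² = 0.00446;  (2·δa/a)² = (2×0.0229)² = 0.00209;  (3·δz/z)² = (3×0.0519)² = 0.0242;  (1·δu/u)² = (1×0.0538)² = 0.00289
δQ/Q = √(0.0422) = 0.205
Q = 1.78e+09, so δQ = 0.205 × 1.78e+09 = 3.65e+08.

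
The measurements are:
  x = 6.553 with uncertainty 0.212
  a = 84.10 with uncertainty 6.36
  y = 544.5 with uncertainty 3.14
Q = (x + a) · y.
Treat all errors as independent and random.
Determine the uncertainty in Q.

3480

Let u = x + a = 90.65. δu = √(δx² + δa²) = √(0.0449 + 40.4) = 6.36, so δu/u = 0.0702.
Q is then a monomial in u, y:
δQ/Q = √((δu/u)² + (1·δy/y)²) = √(0.00493 + 3.33e-05) = 0.0704
Q = 49360, so δQ = 0.0704 × 49360 = 3480.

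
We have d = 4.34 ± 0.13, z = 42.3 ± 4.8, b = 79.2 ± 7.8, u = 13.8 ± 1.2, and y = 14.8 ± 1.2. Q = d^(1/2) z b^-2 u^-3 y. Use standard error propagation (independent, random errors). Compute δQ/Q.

Since Q is a product/quotient, work with relative uncertainties:
  (½·δd/d)² = (0.5×0.0300)² = 0.000224;  (1·δz/z)² = (1×0.113)² = 0.0129;  (-2·δb/b)² = (-2×0.0985)² = 0.0388;  (-3·δu/u)² = (-3×0.0870)² = 0.0681;  (1·δy/y)² = (1×0.0811)² = 0.00657
δQ/Q = √(0.127) = 0.356

0.356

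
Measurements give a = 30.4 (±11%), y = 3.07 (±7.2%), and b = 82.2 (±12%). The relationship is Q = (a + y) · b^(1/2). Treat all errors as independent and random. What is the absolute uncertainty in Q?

Let u = a + y = 33.5. δu = √(δa² + δy²) = √(11.2 + 0.0489) = 3.35, so δu/u = 0.100.
Q is then a monomial in u, b:
δQ/Q = √((δu/u)² + (½·δb/b)²) = √(0.0100 + 0.00360) = 0.117
Q = 303, so δQ = 0.117 × 303 = 35.4.

35.4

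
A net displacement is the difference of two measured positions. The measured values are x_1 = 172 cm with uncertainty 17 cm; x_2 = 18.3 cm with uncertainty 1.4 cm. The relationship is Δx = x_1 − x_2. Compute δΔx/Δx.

0.111

Each term contributes (cᵢ δxᵢ)² to (δΔx)²:
  (δx_1)² = 289;  (δx_2)² = 1.96
δΔx = √(291) = 17.1 cm
Δx = 154 cm, so δΔx/Δx = 17.1/154 = 0.111.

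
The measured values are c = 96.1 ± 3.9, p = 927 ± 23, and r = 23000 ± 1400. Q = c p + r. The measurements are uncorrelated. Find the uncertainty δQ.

Let w = c·p = 89100. δw/w = √((1·δc/c)² + (1·δp/p)²) = √(0.00165 + 0.000616) = 0.0476, so δw = 4240.
Q = w + r: δQ = √(δw² + δr²) = √(1.8e+07 + 1.96e+06) = 4460

4460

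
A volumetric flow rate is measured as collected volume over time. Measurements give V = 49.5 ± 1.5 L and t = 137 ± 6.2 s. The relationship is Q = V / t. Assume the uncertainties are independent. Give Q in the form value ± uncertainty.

Since Q is a product/quotient, work with relative uncertainties:
  (1·δV/V)² = (1×0.0303)² = 0.000918;  (-1·δt/t)² = (-1×0.0453)² = 0.00205
δQ/Q = √(0.00297) = 0.0545
Q = 0.361 L/s, so δQ = 0.0545 × 0.361 = 0.0197 L/s.

0.361 ± 0.0197 L/s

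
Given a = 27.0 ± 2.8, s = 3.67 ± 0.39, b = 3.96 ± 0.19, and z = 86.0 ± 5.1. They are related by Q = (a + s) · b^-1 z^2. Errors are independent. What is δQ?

9030

Let u = a + s = 30.7. δu = √(δa² + δs²) = √(7.84 + 0.152) = 2.83, so δu/u = 0.0922.
Q is then a monomial in u, b, z:
δQ/Q = √((δu/u)² + (-1·δb/b)² + (2·δz/z)²) = √(0.00850 + 0.00230 + 0.0141) = 0.158
Q = 57300, so δQ = 0.158 × 57300 = 9030.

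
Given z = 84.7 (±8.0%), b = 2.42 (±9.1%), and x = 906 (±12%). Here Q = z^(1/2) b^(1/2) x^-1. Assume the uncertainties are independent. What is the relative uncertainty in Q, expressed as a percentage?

Relative error in a monomial: (δQ/Q)² = Σ (nᵢ · δxᵢ/xᵢ)².
  (½·δz/z)² = (0.5×0.0800)² = 0.00160;  (½·δb/b)² = (0.5×0.0910)² = 0.00207;  (-1·δx/x)² = (-1×0.120)² = 0.0144
δQ/Q = √(0.0181) = 0.134

13.4%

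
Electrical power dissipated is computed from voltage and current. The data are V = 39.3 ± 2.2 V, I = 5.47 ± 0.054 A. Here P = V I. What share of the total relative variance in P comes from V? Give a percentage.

(δP/P)² = (1·δV/V)² + (1·δI/I)²
  V term: (1×0.0560)² = 0.00313
  I term: (1×0.00987)² = 9.75e-05
Total = 0.00323. Share from V = 0.00313/0.00323 = 0.970.

97.0%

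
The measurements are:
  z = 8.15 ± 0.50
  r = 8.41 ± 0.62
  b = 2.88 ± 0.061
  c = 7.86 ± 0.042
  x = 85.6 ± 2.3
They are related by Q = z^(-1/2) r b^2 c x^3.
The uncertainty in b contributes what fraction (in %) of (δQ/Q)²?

12.2%

(δQ/Q)² = (−½·δz/z)² + (1·δr/r)² + (2·δb/b)² + (1·δc/c)² + (3·δx/x)²
  z term: (-0.5×0.0613)² = 0.000941
  r term: (1×0.0737)² = 0.00543
  b term: (2×0.0212)² = 0.00179
  c term: (1×0.00534)² = 2.86e-05
  x term: (3×0.0269)² = 0.00650
Total = 0.0147. Share from b = 0.00179/0.0147 = 0.122.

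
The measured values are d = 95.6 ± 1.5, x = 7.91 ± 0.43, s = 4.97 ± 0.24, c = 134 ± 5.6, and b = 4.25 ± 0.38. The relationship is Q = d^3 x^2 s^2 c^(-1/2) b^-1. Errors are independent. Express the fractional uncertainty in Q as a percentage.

17.8%

Products/powers → add relative errors in quadrature, weighted by exponent:
  (3·δd/d)² = (3×0.0157)² = 0.00222;  (2·δx/x)² = (2×0.0544)² = 0.0118;  (2·δs/s)² = (2×0.0483)² = 0.00933;  (−½·δc/c)² = (-0.5×0.0418)² = 0.000437;  (-1·δb/b)² = (-1×0.0894)² = 0.00799
δQ/Q = √(0.0318) = 0.178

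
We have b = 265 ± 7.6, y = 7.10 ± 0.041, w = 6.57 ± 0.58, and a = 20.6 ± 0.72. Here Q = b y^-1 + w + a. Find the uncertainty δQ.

Let p = b·y^-1 = 37.3. δp/p = √((1·δb/b)² + (-1·δy/y)²) = √(0.000822 + 3.33e-05) = 0.0293, so δp = 1.09.
Q = p + w + a: δQ = √(δp² + δw² + δa²) = √(1.19 + 0.336 + 0.518) = 1.43

1.43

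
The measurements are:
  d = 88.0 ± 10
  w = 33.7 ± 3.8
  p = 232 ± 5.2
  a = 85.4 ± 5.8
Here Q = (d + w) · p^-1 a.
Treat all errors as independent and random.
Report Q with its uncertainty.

44.8 ± 5.08

Let u = d + w = 122. δu = √(δd² + δw²) = √(100 + 14.4) = 10.7, so δu/u = 0.0879.
Q is then a monomial in u, p, a:
δQ/Q = √((δu/u)² + (-1·δp/p)² + (1·δa/a)²) = √(0.00773 + 0.000502 + 0.00461) = 0.113
Q = 44.8, so δQ = 0.113 × 44.8 = 5.08.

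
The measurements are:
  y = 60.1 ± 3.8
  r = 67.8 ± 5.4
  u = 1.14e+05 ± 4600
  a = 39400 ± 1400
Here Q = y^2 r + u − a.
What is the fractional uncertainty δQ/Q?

0.116

Let p = y^2·r = 2.45e+05. δp/p = √((2·δy/y)² + (1·δr/r)²) = √(0.0160 + 0.00634) = 0.149, so δp = 36600.
Q = p + u − a: δQ = √(δp² + δu² + δa²) = √(1.34e+09 + 2.12e+07 + 1.96e+06) = 36900
Q = 3.19e+05, so δQ/Q = 36900/3.19e+05 = 0.116.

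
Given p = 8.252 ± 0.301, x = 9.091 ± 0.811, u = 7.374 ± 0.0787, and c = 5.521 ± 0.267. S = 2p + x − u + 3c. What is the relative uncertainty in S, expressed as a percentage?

Absolute uncertainties add in quadrature for a linear combination:
  (2·δp)² = 0.362;  (δx)² = 0.658;  (δu)² = 0.00619;  (3·δc)² = 0.642
δS = √(1.67) = 1.29
S = 34.78, so δS/S = 1.29/34.78 = 0.0371.

3.71%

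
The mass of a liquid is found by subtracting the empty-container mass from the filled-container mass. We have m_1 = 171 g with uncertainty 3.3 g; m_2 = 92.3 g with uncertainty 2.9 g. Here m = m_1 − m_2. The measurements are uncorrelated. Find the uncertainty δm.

m is a linear combination, so absolute uncertainties add in quadrature:
  (δm_1)² = 10.9;  (δm_2)² = 8.41
δm = √(19.3) = 4.39 g

4.39 g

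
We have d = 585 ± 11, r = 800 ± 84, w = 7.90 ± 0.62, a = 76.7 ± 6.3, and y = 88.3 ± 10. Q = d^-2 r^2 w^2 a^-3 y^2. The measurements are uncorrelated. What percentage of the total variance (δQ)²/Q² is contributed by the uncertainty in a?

33.3%

(δQ/Q)² = (-2·δd/d)² + (2·δr/r)² + (2·δw/w)² + (-3·δa/a)² + (2·δy/y)²
  d term: (-2×0.0188)² = 0.00141
  r term: (2×0.105)² = 0.0441
  w term: (2×0.0785)² = 0.0246
  a term: (-3×0.0821)² = 0.0607
  y term: (2×0.113)² = 0.0513
Total = 0.182. Share from a = 0.0607/0.182 = 0.333.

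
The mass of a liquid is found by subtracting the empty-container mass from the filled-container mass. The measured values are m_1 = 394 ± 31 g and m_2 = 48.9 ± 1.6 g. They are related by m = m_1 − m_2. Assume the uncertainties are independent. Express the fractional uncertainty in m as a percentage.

8.99%

For a sum/difference, combine absolute errors in quadrature:
  (δm_1)² = 961;  (δm_2)² = 2.56
δm = √(964) = 31.0 g
m = 345 g, so δm/m = 31.0/345 = 0.0899.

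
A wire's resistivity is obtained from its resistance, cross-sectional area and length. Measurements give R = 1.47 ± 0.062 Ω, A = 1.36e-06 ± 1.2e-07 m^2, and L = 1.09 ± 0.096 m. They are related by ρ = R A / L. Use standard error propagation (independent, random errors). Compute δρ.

Since ρ is a product/quotient, work with relative uncertainties:
  (1·δR/R)² = (1×0.0422)² = 0.00178;  (1·δA/A)² = (1×0.0882)² = 0.00779;  (-1·δL/L)² = (-1×0.0881)² = 0.00776
δρ/ρ = √(0.0173) = 0.132
ρ = 1.83e-06 Ω·m, so δρ = 0.132 × 1.83e-06 = 2.41e-07 Ω·m.

2.41e-07 Ω·m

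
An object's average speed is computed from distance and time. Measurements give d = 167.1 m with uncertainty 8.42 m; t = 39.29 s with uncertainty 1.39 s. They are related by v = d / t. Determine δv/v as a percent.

For a monomial v ∝ d, t^-1, fractional errors add in quadrature:
  (1·δd/d)² = (1×0.0504)² = 0.00254;  (-1·δt/t)² = (-1×0.0354)² = 0.00125
δv/v = √(0.00379) = 0.0616

6.16%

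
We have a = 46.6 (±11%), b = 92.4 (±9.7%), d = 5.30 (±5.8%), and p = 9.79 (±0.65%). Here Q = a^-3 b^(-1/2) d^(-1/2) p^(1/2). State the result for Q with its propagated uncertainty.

Each factor contributes (exponent × relative error)² to (δQ/Q)²:
  (-3·δa/a)² = (-3×0.110)² = 0.109;  (−½·δb/b)² = (-0.5×0.0970)² = 0.00235;  (−½·δd/d)² = (-0.5×0.0580)² = 0.000841;  (½·δp/p)² = (0.5×0.00650)² = 1.06e-05
δQ/Q = √(0.112) = 0.335
Q = 1.4e-06, so δQ = 0.335 × 1.4e-06 = 4.68e-07.

(1.40 ± 0.468) × 10^-6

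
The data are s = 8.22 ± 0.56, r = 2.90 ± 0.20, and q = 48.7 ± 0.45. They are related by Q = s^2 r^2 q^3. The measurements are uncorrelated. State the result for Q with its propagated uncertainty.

(6.56 ± 1.29) × 10^7

Relative error in a monomial: (δQ/Q)² = Σ (nᵢ · δxᵢ/xᵢ)².
  (2·δs/s)² = (2×0.0681)² = 0.0186;  (2·δr/r)² = (2×0.0690)² = 0.0190;  (3·δq/q)² = (3×0.00924)² = 0.000768
δQ/Q = √(0.0384) = 0.196
Q = 6.56e+07, so δQ = 0.196 × 6.56e+07 = 1.29e+07.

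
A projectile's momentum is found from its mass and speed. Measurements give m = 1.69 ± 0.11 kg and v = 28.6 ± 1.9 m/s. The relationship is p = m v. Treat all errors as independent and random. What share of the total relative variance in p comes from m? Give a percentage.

49.0%

(δp/p)² = (1·δm/m)² + (1·δv/v)²
  m term: (1×0.0651)² = 0.00424
  v term: (1×0.0664)² = 0.00441
Total = 0.00865. Share from m = 0.00424/0.00865 = 0.490.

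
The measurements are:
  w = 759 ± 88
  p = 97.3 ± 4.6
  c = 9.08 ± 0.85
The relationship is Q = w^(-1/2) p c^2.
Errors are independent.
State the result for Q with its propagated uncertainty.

Products/powers → add relative errors in quadrature, weighted by exponent:
  (−½·δw/w)² = (-0.5×0.116)² = 0.00336;  (1·δp/p)² = (1×0.0473)² = 0.00224;  (2·δc/c)² = (2×0.0936)² = 0.0351
δQ/Q = √(0.0406) = 0.202
Q = 291, so δQ = 0.202 × 291 = 58.7.

291 ± 58.7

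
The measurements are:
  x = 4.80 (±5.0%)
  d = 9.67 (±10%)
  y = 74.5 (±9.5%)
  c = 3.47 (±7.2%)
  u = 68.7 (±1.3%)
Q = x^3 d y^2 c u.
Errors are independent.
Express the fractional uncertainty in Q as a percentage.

27.2%

Since Q is a product/quotient, work with relative uncertainties:
  (3·δx/x)² = (3×0.0500)² = 0.0225;  (1·δd/d)² = (1×0.100)² = 0.0100;  (2·δy/y)² = (2×0.0950)² = 0.0361;  (1·δc/c)² = (1×0.0720)² = 0.00518;  (1·δu/u)² = (1×0.0130)² = 0.000169
δQ/Q = √(0.0740) = 0.272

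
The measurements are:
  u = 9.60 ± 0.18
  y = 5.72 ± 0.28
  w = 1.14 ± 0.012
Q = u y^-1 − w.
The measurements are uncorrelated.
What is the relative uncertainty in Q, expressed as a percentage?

Let p = u·y^-1 = 1.68. δp/p = √((1·δu/u)² + (-1·δy/y)²) = √(0.000352 + 0.00240) = 0.0524, so δp = 0.0880.
Q = p − w: δQ = √(δp² + δw²) = √(0.00774 + 0.000144) = 0.0888
Q = 0.538, so δQ/Q = 0.0888/0.538 = 0.165.

16.5%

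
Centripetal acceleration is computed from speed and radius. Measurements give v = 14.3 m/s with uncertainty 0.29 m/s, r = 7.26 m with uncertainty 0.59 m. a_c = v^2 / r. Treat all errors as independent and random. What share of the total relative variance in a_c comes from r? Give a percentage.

(δa_c/a_c)² = (2·δv/v)² + (-1·δr/r)²
  v term: (2×0.0203)² = 0.00165
  r term: (-1×0.0813)² = 0.00660
Total = 0.00825. Share from r = 0.00660/0.00825 = 0.801.

80.1%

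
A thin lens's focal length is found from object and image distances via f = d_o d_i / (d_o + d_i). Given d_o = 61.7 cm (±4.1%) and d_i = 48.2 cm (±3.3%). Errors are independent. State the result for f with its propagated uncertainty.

∂f/∂d_o = (d_i/(d_o+d_i))² = 0.192;  ∂f/∂d_i = (d_o/(d_o+d_i))² = 0.315
δf = √((∂f/∂d_o · δd_o)² + (∂f/∂d_i · δd_i)²) = √(0.237 + 0.251) = 0.699 cm
f = 27.1 cm.

27.1 ± 0.699 cm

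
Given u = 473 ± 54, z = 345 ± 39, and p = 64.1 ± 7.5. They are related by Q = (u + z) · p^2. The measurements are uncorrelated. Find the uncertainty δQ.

Let w = u + z = 818. δw = √(δu² + δz²) = √(2920 + 1520) = 66.6, so δw/w = 0.0814.
Q is then a monomial in w, p:
δQ/Q = √((δw/w)² + (2·δp/p)²) = √(0.00663 + 0.0548) = 0.248
Q = 3.36e+06, so δQ = 0.248 × 3.36e+06 = 8.33e+05.

8.33e+05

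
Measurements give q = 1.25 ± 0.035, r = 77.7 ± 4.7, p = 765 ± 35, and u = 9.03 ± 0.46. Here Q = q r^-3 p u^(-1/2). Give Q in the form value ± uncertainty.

Each factor contributes (exponent × relative error)² to (δQ/Q)²:
  (1·δq/q)² = (1×0.0280)² = 0.000784;  (-3·δr/r)² = (-3×0.0605)² = 0.0329;  (1·δp/p)² = (1×0.0458)² = 0.00209;  (−½·δu/u)² = (-0.5×0.0509)² = 0.000649
δQ/Q = √(0.0365) = 0.191
Q = 0.000678, so δQ = 0.191 × 0.000678 = 0.000130.

0.000678 ± 0.000130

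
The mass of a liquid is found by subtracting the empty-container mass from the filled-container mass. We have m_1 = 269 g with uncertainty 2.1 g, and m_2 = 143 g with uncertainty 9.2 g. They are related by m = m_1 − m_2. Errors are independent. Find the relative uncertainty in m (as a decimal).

For a sum/difference, combine absolute errors in quadrature:
  (δm_1)² = 4.41;  (δm_2)² = 84.6
δm = √(89.0) = 9.44 g
m = 126 g, so δm/m = 9.44/126 = 0.0749.

0.0749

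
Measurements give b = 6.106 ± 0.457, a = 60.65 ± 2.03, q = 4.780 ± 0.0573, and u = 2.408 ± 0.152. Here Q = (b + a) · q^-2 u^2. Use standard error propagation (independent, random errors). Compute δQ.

2.24

Let w = b + a = 66.76. δw = √(δb² + δa²) = √(0.209 + 4.12) = 2.08, so δw/w = 0.0312.
Q is then a monomial in w, q, u:
δQ/Q = √((δw/w)² + (-2·δq/q)² + (2·δu/u)²) = √(0.000972 + 0.000575 + 0.0159) = 0.132
Q = 16.94, so δQ = 0.132 × 16.94 = 2.24.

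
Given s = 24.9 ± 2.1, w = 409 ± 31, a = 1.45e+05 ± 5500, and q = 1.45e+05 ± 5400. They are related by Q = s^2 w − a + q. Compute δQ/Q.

Let p = s^2·w = 2.54e+05. δp/p = √((2·δs/s)² + (1·δw/w)²) = √(0.0285 + 0.00574) = 0.185, so δp = 46900.
Q = p − a + q: δQ = √(δp² + δa² + δq²) = √(2.2e+09 + 3.02e+07 + 2.92e+07) = 47500
Q = 2.54e+05, so δQ/Q = 47500/2.54e+05 = 0.187.

0.187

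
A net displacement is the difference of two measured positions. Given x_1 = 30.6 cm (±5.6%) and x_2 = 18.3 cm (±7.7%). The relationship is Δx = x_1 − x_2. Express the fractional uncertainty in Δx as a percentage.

18.0%

Absolute uncertainties add in quadrature for a linear combination:
  (δx_1)² = 2.94;  (δx_2)² = 1.99
δΔx = √(4.92) = 2.22 cm
Δx = 12.3 cm, so δΔx/Δx = 2.22/12.3 = 0.180.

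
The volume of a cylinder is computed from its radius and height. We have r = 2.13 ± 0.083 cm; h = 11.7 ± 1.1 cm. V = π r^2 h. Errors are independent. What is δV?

V is a product of powers, so relative uncertainties combine in quadrature:
  (2·δr/r)² = (2×0.0390)² = 0.00607;  (1·δh/h)² = (1×0.0940)² = 0.00884
δV/V = √(0.0149) = 0.122
V = 167 cm^3, so δV = 0.122 × 167 = 20.4 cm^3.

20.4 cm^3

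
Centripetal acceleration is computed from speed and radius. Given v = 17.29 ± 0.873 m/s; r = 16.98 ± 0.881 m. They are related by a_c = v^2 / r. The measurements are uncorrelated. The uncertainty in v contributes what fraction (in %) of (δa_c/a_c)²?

79.1%

(δa_c/a_c)² = (2·δv/v)² + (-1·δr/r)²
  v term: (2×0.0505)² = 0.0102
  r term: (-1×0.0519)² = 0.00269
Total = 0.0129. Share from v = 0.0102/0.0129 = 0.791.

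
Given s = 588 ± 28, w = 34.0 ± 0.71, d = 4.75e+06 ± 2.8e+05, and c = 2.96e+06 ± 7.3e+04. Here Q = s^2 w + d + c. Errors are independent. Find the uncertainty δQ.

1.18e+06

Let p = s^2·w = 1.18e+07. δp/p = √((2·δs/s)² + (1·δw/w)²) = √(0.00907 + 0.000436) = 0.0975, so δp = 1.15e+06.
Q = p + d + c: δQ = √(δp² + δd² + δc²) = √(1.31e+12 + 7.84e+10 + 5.33e+09) = 1.18e+06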